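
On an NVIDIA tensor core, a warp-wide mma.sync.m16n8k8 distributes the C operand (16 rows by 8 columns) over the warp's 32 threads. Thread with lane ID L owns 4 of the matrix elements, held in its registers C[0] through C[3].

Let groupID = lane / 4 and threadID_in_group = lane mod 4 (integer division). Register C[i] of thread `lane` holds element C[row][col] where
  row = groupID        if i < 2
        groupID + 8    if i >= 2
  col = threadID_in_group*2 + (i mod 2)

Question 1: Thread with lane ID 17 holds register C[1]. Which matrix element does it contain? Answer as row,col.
lane 17→17/4=4, 17 mod 4=1
i=1  r:4+0→4  c:2·1+1→3

4,3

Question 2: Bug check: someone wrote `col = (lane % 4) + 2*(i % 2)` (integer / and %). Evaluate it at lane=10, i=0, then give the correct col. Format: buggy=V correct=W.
buggy=2 correct=4

`(lane % 4) + 2*(i % 2)`[10,0]=>2
lane 10=>10/4=2, 10 mod 4=2
i=0  r:2+0=>2  c:2·2+0=>4
col: 2 vs 4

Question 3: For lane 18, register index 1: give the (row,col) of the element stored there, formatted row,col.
lane 18: gr=4 (18/4), th=2 (18%4)
i=1: r=4+0=4, c=2*2+1=5

4,5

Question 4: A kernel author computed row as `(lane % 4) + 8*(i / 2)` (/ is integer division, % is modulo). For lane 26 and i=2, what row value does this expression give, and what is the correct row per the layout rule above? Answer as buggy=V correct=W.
buggy=10 correct=14

`(lane % 4) + 8*(i / 2)`[26,2]->10
L=26->gid=26>>2=6, tid=26&3=2
[2]->row 6+8=14  col 2·2+0=4
row: 10 vs 14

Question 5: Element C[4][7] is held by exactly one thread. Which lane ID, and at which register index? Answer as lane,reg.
19,1

r: 4->gid=4,r8=0  c: 7->tid=3,i&1=1
L=4*4+3=19  i=0*2+1=1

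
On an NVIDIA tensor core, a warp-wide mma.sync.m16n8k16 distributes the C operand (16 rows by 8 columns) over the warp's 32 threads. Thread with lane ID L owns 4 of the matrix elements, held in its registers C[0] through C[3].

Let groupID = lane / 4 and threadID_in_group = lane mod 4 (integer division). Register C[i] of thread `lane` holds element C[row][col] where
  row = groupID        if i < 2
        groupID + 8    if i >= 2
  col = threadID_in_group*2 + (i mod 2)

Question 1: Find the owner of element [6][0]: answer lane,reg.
r=6->g=6,rb=0  c=0->t=0,b0=0
L=6*4+0=24  i=0*2+0=0

24,0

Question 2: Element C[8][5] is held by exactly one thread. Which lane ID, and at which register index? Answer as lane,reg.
r:8=>grp=0,rB=1  c:5=>tig=2,lo=1
L=0*4+2=2  i=1*2+1=3

2,3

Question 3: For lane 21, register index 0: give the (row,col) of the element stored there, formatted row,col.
5,2

21: G=5,T=1
[0] (5+0,1*2+0) = (5,2)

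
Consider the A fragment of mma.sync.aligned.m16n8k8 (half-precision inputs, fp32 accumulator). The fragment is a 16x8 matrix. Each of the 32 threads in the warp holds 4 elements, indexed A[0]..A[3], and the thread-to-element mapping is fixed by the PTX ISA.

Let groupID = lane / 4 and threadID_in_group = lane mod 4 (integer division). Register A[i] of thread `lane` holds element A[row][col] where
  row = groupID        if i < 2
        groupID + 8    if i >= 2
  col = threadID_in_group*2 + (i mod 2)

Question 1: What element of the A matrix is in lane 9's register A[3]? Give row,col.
lane 9: G=2 (9/4), T=1 (9%4)
i=3: r=2+8=10, c=1*2+1=3

10,3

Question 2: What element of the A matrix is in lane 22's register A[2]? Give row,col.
L=22=>grp=22>>2=5, tig=22&3=2
[2]=>row 5+8=13  col 2·2+0=4

13,4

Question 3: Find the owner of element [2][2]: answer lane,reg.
9,0

r=2->g=2,rb=0  c=2->t=1,b0=0
L=2*4+1=9  i=0*2+0=0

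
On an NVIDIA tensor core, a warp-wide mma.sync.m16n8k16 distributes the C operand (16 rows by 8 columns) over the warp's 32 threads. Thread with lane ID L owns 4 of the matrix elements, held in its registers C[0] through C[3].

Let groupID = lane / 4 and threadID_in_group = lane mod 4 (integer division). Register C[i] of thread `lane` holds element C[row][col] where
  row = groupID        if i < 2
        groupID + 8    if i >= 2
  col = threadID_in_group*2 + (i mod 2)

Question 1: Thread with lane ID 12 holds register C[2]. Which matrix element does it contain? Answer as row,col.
lane 12: G=3 (12/4), T=0 (12%4)
i=2: r=3+8=11, c=0*2+0=0

11,0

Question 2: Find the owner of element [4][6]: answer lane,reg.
19,0

r=4->g=4,rb=0  c=6->t=3,b0=0
L=4*4+3=19  i=0*2+0=0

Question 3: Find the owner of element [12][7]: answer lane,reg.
19,3

r=12⇒gr=4,Rb=1  c=7⇒th=3,odd=1
L=4*4+3=19  i=1*2+1=3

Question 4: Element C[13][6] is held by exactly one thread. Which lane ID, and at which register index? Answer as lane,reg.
23,2

r=13→G=5,rhi=1  c=6→T=3,p=0
L=5*4+3=23  i=1*2+0=2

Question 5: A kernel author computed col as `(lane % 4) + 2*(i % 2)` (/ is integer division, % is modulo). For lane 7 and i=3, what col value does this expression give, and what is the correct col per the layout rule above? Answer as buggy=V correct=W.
buggy=5 correct=7

`(lane % 4) + 2*(i % 2)`[7,3]⇒5
L=7⇒gr=7>>2=1, th=7&3=3
[3]⇒row 1+8=9  col 3·2+1=7
col: 5 vs 7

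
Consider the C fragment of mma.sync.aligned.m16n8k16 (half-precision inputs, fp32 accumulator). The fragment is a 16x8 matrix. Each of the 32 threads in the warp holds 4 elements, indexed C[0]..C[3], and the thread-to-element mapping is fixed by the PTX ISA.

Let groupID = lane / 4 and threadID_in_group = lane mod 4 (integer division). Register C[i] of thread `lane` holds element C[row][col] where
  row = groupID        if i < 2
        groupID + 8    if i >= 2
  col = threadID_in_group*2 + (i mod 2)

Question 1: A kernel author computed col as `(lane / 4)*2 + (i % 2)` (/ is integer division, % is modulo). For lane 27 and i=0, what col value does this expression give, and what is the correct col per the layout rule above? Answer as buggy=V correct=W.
buggy=12 correct=6

`(lane / 4)*2 + (i % 2)`[27,0]⇒12
27: gr=6,th=3
[0] (6+0,3*2+0) = (6,6)
col: 12 vs 6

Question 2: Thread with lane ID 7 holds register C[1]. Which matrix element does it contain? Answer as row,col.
1,7

L=7→G=7>>2=1, T=7&3=3
[1]→row 1+0=1  col 3·2+1=7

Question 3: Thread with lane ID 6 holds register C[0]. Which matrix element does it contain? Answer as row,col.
L=6⇒gr=6>>2=1, th=6&3=2
[0]⇒row 1+0=1  col 2·2+0=4

1,4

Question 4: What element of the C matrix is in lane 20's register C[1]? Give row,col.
lane 20->20/4=5, 20 mod 4=0
i=1  r:5+0->5  c:2·0+1->1

5,1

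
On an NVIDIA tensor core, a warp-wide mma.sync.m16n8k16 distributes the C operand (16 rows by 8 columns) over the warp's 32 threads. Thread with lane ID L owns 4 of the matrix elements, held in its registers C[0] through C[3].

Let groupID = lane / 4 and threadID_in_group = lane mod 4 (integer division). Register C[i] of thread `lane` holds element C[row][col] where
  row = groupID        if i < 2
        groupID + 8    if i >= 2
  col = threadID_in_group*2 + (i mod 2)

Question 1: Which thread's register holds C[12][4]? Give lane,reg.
r: 12->gid=4,r8=1  c: 4->tid=2,i&1=0
L=4*4+2=18  i=1*2+0=2

18,2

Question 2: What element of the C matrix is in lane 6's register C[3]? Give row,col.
9,5

L=6->g=6>>2=1, t=6&3=2
[3]->row 1+8=9  col 2·2+1=5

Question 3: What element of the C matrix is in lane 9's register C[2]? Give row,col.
lane 9⇒9/4=2, 9 mod 4=1
i=2  r:2+8⇒10  c:2·1+0⇒2

10,2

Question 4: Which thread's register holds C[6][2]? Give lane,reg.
25,0

r:6=>grp=6,rB=0  c:2=>tig=1,lo=0
L=6*4+1=25  i=0*2+0=0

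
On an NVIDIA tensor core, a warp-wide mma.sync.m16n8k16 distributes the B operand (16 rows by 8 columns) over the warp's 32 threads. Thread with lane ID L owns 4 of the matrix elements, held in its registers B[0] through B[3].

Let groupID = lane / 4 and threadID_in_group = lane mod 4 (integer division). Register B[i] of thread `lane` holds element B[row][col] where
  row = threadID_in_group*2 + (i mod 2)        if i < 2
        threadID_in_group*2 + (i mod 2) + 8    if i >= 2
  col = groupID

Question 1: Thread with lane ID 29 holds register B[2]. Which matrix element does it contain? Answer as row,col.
lane 29: grp=7 (29/4), tig=1 (29%4)
i=2: r=1*2+0+8=10, c=grp=7

10,7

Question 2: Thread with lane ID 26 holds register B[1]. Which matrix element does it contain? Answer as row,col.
lane 26->26/4=6, 26 mod 4=2
i=1  r:2·2+1+0->5  c:6

5,6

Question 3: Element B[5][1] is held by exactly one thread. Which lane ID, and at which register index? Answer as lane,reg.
6,1

c=1->g=1  r=5->rb=0,t=2,b0=1
L=1*4+2=6  i=0*2+1=1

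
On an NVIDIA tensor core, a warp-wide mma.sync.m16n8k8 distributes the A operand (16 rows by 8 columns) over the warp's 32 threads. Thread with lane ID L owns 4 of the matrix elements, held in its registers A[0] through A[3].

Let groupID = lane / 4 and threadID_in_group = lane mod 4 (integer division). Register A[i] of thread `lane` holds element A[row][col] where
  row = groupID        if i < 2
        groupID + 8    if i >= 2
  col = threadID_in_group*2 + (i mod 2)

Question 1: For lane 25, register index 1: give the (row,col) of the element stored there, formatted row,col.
6,3

L=25=>grp=25>>2=6, tig=25&3=1
[1]=>row 6+0=6  col 1·2+1=3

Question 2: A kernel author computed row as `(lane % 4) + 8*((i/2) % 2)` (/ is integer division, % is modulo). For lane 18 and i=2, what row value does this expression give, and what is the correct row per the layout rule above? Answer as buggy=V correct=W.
`(lane % 4) + 8*((i/2) % 2)`[18,2]->10
lane 18->18/4=4, 18 mod 4=2
i=2  r:4+8->12  c:2·2+0->4
row: 10 vs 12

buggy=10 correct=12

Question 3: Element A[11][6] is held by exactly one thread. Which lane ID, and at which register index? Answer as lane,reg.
15,2

r=11->g=3,rb=1  c=6->t=3,b0=0
L=3*4+3=15  i=1*2+0=2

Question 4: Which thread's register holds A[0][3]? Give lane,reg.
1,1

r=0->g=0,rb=0  c=3->t=1,b0=1
L=0*4+1=1  i=0*2+1=1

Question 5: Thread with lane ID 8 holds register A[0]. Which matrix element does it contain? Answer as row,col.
8: g=2,t=0
[0] (2+0,0*2+0) = (2,0)

2,0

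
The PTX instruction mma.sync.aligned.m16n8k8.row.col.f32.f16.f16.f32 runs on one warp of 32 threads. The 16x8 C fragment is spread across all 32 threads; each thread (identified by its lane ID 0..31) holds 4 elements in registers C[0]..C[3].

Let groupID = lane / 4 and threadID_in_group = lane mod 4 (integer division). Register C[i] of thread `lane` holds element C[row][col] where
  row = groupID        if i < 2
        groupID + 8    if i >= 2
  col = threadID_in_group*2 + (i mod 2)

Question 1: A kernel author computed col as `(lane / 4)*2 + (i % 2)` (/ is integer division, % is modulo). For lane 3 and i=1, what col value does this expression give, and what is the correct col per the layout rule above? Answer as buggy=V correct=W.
buggy=1 correct=7

`(lane / 4)*2 + (i % 2)`[3,1]⇒1
3: gr=0,th=3
[1] (0+0,3*2+1) = (0,7)
col: 1 vs 7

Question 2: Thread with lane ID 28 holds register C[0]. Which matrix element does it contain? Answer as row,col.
7,0

lane 28→28/4=7, 28 mod 4=0
i=0  r:7+0→7  c:2·0+0→0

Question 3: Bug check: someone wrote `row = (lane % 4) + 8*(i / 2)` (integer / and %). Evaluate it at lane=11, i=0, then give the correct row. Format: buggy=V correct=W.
`(lane % 4) + 8*(i / 2)`[11,0]→3
lane 11→11/4=2, 11 mod 4=3
i=0  r:2+0→2  c:2·3+0→6
row: 3 vs 2

buggy=3 correct=2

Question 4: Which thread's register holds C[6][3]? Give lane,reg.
r:6=>grp=6,rB=0  c:3=>tig=1,lo=1
L=6*4+1=25  i=0*2+1=1

25,1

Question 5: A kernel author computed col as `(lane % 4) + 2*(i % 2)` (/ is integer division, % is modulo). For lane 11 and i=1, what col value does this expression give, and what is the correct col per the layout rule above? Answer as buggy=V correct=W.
`(lane % 4) + 2*(i % 2)`[11,1]->5
11: gid=2,tid=3
[1] (2+0,3*2+1) = (2,7)
col: 5 vs 7

buggy=5 correct=7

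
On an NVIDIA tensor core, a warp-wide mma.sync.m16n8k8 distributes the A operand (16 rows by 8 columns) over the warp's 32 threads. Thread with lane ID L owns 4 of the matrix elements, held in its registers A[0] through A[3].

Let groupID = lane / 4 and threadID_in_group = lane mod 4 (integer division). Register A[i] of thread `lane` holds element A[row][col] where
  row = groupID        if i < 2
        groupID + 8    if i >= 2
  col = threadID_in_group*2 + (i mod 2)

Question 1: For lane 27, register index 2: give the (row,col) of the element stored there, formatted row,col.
14,6

lane 27→27/4=6, 27 mod 4=3
i=2  r:6+8→14  c:2·3+0→6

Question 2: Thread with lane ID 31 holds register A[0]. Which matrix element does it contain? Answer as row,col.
lane 31⇒31/4=7, 31 mod 4=3
i=0  r:7+0⇒7  c:2·3+0⇒6

7,6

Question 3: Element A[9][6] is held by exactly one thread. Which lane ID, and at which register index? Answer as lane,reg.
r: 9->gid=1,r8=1  c: 6->tid=3,i&1=0
L=1*4+3=7  i=1*2+0=2

7,2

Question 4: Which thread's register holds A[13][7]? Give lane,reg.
23,3

r=13->g=5,rb=1  c=7->t=3,b0=1
L=5*4+3=23  i=1*2+1=3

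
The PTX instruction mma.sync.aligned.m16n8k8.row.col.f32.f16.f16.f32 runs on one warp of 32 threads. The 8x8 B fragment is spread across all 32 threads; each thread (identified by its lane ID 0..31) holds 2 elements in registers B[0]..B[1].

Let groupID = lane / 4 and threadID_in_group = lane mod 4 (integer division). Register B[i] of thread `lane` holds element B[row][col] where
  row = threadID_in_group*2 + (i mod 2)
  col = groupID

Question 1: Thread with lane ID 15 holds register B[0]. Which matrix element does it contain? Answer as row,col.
15: g=3,t=3
[0] (3*2+0,3) = (6,3)

6,3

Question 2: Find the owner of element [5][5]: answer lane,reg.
22,1

c=5->g=5  r=5->t=2,b0=1
L=5*4+2=22  i=1=1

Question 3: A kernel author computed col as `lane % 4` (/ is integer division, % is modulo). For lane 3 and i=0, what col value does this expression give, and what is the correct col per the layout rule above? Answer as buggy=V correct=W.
`lane % 4`[3,0]->3
lane 3: g=0 (3/4), t=3 (3%4)
i=0: r=3*2+0=6, c=g=0
col: 3 vs 0

buggy=3 correct=0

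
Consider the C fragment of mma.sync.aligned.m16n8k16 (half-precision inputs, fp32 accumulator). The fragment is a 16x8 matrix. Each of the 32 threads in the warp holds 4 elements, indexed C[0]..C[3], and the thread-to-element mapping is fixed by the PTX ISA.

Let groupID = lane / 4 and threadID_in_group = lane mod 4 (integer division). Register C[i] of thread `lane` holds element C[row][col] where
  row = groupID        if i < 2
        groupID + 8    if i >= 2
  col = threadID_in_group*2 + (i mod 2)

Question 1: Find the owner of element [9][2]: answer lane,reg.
5,2

r=9⇒gr=1,Rb=1  c=2⇒th=1,odd=0
L=1*4+1=5  i=1*2+0=2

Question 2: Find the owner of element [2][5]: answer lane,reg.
10,1

r=2⇒gr=2,Rb=0  c=5⇒th=2,odd=1
L=2*4+2=10  i=0*2+1=1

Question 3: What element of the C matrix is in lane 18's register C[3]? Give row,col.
lane 18: gr=4 (18/4), th=2 (18%4)
i=3: r=4+8=12, c=2*2+1=5

12,5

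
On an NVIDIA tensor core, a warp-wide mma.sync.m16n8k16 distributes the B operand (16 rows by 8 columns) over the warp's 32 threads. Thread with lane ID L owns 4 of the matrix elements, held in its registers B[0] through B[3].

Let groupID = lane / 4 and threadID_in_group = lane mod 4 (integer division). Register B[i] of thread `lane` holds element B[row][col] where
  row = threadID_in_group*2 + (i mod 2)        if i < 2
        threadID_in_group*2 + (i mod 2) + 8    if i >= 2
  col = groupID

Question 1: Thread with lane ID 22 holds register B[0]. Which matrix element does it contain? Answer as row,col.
lane 22: grp=5 (22/4), tig=2 (22%4)
i=0: r=2*2+0+0=4, c=grp=5

4,5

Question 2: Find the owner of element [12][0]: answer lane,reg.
2,2

c=0⇒gr=0  r=12⇒Rb=1,th=2,odd=0
L=0*4+2=2  i=1*2+0=2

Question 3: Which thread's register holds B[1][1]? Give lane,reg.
4,1

c=1->g=1  r=1->rb=0,t=0,b0=1
L=1*4+0=4  i=0*2+1=1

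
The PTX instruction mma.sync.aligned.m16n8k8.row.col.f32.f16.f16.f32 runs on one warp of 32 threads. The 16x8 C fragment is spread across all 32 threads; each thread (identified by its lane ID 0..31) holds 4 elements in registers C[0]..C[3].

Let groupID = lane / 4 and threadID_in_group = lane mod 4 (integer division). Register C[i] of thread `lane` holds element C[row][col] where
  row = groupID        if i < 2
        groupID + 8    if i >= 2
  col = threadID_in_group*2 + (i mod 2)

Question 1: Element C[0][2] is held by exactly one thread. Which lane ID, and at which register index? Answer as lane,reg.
1,0

r=0→G=0,rhi=0  c=2→T=1,p=0
L=0*4+1=1  i=0*2+0=0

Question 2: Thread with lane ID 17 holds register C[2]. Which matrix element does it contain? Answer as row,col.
lane 17=>17/4=4, 17 mod 4=1
i=2  r:4+8=>12  c:2·1+0=>2

12,2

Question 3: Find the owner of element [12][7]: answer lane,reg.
r=12→G=4,rhi=1  c=7→T=3,p=1
L=4*4+3=19  i=1*2+1=3

19,3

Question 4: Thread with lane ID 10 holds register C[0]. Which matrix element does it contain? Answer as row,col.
lane 10: gr=2 (10/4), th=2 (10%4)
i=0: r=2+0=2, c=2*2+0=4

2,4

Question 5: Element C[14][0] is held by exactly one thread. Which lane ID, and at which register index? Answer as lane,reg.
r: 14->gid=6,r8=1  c: 0->tid=0,i&1=0
L=6*4+0=24  i=1*2+0=2

24,2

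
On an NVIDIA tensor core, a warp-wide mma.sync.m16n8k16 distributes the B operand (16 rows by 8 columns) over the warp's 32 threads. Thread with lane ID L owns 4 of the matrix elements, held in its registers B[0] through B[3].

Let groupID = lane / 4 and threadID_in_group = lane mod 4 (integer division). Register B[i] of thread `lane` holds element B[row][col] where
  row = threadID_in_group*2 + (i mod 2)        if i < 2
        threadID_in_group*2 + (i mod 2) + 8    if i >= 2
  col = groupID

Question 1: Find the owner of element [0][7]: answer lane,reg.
28,0

c: 7->gid=7  r: 0->r8=0,tid=0,i&1=0
L=7*4+0=28  i=0*2+0=0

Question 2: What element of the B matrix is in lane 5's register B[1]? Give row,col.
3,1

lane 5: G=1 (5/4), T=1 (5%4)
i=1: r=1*2+1+0=3, c=G=1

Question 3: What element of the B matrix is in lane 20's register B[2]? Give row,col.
8,5

L=20->g=20>>2=5, t=20&3=0
[2]->row 0·2+0+8=8  col g=5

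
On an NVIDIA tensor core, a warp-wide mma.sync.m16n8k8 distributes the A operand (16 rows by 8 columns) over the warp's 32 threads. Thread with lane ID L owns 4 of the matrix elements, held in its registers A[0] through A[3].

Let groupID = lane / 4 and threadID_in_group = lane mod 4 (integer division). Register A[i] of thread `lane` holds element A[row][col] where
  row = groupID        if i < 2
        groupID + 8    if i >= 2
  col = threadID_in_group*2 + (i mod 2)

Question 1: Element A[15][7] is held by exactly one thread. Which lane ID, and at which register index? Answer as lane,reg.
31,3

r: 15->gid=7,r8=1  c: 7->tid=3,i&1=1
L=7*4+3=31  i=1*2+1=3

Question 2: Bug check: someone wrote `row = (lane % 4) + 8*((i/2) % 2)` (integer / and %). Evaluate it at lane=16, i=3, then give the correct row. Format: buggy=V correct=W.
`(lane % 4) + 8*((i/2) % 2)`[16,3]=>8
L=16=>grp=16>>2=4, tig=16&3=0
[3]=>row 4+8=12  col 0·2+1=1
row: 8 vs 12

buggy=8 correct=12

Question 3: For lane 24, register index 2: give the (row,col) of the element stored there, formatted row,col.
lane 24: gid=6 (24/4), tid=0 (24%4)
i=2: r=6+8=14, c=0*2+0=0

14,0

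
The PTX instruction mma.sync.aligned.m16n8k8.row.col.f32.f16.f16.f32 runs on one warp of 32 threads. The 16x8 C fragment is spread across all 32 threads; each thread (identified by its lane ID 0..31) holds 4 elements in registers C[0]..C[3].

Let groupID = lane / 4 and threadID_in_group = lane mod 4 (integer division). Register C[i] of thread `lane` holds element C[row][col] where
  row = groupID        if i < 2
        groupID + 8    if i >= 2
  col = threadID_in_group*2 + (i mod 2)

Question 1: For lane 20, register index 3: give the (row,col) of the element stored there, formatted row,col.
13,1

lane 20->20/4=5, 20 mod 4=0
i=3  r:5+8->13  c:2·0+1->1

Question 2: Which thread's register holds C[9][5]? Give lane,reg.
6,3

r=9→G=1,rhi=1  c=5→T=2,p=1
L=1*4+2=6  i=1*2+1=3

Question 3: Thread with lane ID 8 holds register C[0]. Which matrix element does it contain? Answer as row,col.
8: gid=2,tid=0
[0] (2+0,0*2+0) = (2,0)

2,0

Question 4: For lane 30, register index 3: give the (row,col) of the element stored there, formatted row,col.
15,5

30: gid=7,tid=2
[3] (7+8,2*2+1) = (15,5)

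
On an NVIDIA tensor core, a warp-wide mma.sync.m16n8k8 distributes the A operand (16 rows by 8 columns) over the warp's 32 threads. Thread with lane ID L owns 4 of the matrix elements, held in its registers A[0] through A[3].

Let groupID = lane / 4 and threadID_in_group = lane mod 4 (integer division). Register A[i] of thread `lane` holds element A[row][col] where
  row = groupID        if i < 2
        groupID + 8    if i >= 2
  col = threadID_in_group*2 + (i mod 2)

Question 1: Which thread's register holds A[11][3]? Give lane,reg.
13,3

r=11⇒gr=3,Rb=1  c=3⇒th=1,odd=1
L=3*4+1=13  i=1*2+1=3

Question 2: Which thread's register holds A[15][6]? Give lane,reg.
r=15->g=7,rb=1  c=6->t=3,b0=0
L=7*4+3=31  i=1*2+0=2

31,2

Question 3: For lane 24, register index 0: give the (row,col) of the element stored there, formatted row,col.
lane 24->24/4=6, 24 mod 4=0
i=0  r:6+0->6  c:2·0+0->0

6,0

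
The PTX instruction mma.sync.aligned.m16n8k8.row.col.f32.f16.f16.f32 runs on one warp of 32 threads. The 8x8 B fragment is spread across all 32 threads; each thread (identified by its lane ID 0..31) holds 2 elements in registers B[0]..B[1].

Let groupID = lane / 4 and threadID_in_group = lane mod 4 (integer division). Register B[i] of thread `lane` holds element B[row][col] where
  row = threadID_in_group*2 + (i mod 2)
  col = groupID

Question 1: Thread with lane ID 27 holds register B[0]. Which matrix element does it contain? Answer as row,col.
6,6

L=27→G=27>>2=6, T=27&3=3
[0]→row 3·2+0=6  col G=6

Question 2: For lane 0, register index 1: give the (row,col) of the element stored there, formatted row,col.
1,0

0: grp=0,tig=0
[1] (0*2+1,0) = (1,0)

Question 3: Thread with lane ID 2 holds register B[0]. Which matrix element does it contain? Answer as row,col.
lane 2: g=0 (2/4), t=2 (2%4)
i=0: r=2*2+0=4, c=g=0

4,0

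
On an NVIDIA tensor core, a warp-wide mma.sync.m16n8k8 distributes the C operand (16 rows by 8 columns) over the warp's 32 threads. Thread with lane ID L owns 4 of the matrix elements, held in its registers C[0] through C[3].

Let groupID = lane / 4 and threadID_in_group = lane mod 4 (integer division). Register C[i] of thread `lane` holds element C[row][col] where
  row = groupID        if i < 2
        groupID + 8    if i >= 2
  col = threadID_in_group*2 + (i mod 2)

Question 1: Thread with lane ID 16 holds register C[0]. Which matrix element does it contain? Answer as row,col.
4,0

L=16⇒gr=16>>2=4, th=16&3=0
[0]⇒row 4+0=4  col 0·2+0=0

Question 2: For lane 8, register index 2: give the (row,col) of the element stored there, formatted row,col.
10,0

8: gid=2,tid=0
[2] (2+8,0*2+0) = (10,0)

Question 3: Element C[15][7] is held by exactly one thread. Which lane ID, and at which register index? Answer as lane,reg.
31,3

r=15->g=7,rb=1  c=7->t=3,b0=1
L=7*4+3=31  i=1*2+1=3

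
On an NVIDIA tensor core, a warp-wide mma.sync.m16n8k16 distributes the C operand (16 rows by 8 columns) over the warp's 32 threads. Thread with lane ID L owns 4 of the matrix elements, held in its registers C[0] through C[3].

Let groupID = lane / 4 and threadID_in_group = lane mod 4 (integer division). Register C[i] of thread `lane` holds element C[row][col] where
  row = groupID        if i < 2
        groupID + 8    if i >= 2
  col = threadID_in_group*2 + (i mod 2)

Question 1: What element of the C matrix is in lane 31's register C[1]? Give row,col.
7,7

lane 31->31/4=7, 31 mod 4=3
i=1  r:7+0->7  c:2·3+1->7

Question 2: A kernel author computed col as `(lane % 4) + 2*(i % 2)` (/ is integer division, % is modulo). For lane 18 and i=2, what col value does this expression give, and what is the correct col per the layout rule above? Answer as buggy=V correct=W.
`(lane % 4) + 2*(i % 2)`[18,2]->2
lane 18: g=4 (18/4), t=2 (18%4)
i=2: r=4+8=12, c=2*2+0=4
col: 2 vs 4

buggy=2 correct=4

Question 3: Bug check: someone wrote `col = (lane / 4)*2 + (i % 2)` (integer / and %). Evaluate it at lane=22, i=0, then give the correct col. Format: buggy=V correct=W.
`(lane / 4)*2 + (i % 2)`[22,0]->10
L=22->g=22>>2=5, t=22&3=2
[0]->row 5+0=5  col 2·2+0=4
col: 10 vs 4

buggy=10 correct=4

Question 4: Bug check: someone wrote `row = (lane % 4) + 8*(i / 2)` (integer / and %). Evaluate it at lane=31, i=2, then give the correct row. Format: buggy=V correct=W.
`(lane % 4) + 8*(i / 2)`[31,2]=>11
L=31=>grp=31>>2=7, tig=31&3=3
[2]=>row 7+8=15  col 3·2+0=6
row: 11 vs 15

buggy=11 correct=15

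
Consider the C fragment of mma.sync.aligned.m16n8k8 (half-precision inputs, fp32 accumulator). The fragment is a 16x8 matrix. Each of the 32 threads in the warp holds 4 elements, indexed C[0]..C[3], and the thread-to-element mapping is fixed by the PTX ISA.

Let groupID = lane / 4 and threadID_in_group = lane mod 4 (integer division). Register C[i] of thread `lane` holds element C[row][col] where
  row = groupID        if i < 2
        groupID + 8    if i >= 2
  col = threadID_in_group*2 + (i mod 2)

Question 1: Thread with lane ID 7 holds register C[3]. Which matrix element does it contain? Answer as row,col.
lane 7: gr=1 (7/4), th=3 (7%4)
i=3: r=1+8=9, c=3*2+1=7

9,7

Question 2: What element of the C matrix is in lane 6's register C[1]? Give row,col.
1,5

lane 6->6/4=1, 6 mod 4=2
i=1  r:1+0->1  c:2·2+1->5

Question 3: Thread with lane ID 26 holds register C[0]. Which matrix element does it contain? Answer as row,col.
6,4

lane 26: g=6 (26/4), t=2 (26%4)
i=0: r=6+0=6, c=2*2+0=4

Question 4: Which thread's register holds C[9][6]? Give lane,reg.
7,2

r:9=>grp=1,rB=1  c:6=>tig=3,lo=0
L=1*4+3=7  i=1*2+0=2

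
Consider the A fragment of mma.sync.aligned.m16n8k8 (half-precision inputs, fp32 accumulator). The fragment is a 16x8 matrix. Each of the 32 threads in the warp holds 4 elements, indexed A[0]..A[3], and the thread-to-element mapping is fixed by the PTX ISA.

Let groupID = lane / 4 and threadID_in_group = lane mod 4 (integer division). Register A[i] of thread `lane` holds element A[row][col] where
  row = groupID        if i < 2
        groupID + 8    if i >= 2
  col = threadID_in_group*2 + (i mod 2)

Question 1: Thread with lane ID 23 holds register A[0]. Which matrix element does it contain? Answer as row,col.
5,6

lane 23=>23/4=5, 23 mod 4=3
i=0  r:5+0=>5  c:2·3+0=>6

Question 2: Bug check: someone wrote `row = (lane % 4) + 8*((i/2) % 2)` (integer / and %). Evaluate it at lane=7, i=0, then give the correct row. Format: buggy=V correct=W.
buggy=3 correct=1

`(lane % 4) + 8*((i/2) % 2)`[7,0]=>3
L=7=>grp=7>>2=1, tig=7&3=3
[0]=>row 1+0=1  col 3·2+0=6
row: 3 vs 1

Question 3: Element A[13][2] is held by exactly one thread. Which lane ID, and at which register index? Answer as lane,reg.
r: 13->gid=5,r8=1  c: 2->tid=1,i&1=0
L=5*4+1=21  i=1*2+0=2

21,2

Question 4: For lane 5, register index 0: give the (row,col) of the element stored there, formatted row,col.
1,2

L=5->gid=5>>2=1, tid=5&3=1
[0]->row 1+0=1  col 1·2+0=2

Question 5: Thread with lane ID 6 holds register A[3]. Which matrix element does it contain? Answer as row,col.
L=6->gid=6>>2=1, tid=6&3=2
[3]->row 1+8=9  col 2·2+1=5

9,5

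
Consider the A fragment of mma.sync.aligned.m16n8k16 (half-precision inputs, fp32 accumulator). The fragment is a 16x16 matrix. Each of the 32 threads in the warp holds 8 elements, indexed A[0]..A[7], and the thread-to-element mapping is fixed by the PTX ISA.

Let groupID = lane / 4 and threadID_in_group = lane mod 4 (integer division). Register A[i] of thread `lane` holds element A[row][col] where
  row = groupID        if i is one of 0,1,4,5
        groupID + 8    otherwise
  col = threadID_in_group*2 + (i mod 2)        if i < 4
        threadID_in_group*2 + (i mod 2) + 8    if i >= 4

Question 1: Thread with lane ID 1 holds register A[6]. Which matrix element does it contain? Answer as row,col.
L=1->g=1>>2=0, t=1&3=1
[6]->row 0+8=8  col 1·2+0+8=10

8,10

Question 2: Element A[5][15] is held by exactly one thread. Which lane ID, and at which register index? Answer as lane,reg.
23,5

r=5⇒gr=5,Rb=0  c=15⇒Cb=1,th=3,odd=1
L=5*4+3=23  i=1*4+0*2+1=5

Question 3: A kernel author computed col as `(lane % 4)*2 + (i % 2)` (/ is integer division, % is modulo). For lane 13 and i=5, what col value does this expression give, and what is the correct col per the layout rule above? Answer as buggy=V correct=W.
buggy=3 correct=11

`(lane % 4)*2 + (i % 2)`[13,5]=>3
L=13=>grp=13>>2=3, tig=13&3=1
[5]=>row 3+0=3  col 1·2+1+8=11
col: 3 vs 11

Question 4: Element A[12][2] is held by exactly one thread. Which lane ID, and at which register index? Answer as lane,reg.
17,2

r: 12->gid=4,r8=1  c: 2->c8=0,tid=1,i&1=0
L=4*4+1=17  i=0*4+1*2+0=2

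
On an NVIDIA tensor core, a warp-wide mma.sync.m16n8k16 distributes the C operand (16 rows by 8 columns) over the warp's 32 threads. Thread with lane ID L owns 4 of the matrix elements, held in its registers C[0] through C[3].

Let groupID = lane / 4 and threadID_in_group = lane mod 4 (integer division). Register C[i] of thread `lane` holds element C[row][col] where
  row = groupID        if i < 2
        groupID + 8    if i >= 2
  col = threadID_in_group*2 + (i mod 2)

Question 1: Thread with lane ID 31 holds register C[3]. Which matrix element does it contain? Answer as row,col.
lane 31->31/4=7, 31 mod 4=3
i=3  r:7+8->15  c:2·3+1->7

15,7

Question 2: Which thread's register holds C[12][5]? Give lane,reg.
18,3

r=12->g=4,rb=1  c=5->t=2,b0=1
L=4*4+2=18  i=1*2+1=3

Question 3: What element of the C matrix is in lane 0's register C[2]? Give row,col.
8,0

lane 0: gr=0 (0/4), th=0 (0%4)
i=2: r=0+8=8, c=0*2+0=0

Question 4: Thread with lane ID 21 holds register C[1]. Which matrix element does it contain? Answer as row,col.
5,3

21: grp=5,tig=1
[1] (5+0,1*2+1) = (5,3)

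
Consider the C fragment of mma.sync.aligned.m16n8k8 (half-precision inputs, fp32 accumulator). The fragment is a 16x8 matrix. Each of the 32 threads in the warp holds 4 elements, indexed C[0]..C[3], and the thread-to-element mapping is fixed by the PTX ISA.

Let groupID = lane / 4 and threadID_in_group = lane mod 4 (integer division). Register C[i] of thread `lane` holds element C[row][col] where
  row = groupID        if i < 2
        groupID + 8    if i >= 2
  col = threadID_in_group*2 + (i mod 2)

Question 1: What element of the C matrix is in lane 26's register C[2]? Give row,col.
lane 26->26/4=6, 26 mod 4=2
i=2  r:6+8->14  c:2·2+0->4

14,4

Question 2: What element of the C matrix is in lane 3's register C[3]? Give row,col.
8,7

lane 3: grp=0 (3/4), tig=3 (3%4)
i=3: r=0+8=8, c=3*2+1=7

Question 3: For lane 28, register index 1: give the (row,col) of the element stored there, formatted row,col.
7,1

lane 28: grp=7 (28/4), tig=0 (28%4)
i=1: r=7+0=7, c=0*2+1=1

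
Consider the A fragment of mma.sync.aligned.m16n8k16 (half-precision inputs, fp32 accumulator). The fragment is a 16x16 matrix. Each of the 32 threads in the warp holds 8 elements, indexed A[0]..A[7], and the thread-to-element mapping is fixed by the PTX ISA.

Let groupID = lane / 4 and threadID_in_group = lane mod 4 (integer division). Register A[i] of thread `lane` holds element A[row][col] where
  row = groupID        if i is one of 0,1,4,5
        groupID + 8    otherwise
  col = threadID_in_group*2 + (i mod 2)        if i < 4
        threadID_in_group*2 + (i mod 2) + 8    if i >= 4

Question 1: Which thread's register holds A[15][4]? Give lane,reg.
30,2

r=15⇒gr=7,Rb=1  c=4⇒Cb=0,th=2,odd=0
L=7*4+2=30  i=0*4+1*2+0=2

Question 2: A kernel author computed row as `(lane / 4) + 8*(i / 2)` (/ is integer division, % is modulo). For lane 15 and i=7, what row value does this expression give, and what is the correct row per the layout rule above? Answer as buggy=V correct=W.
buggy=27 correct=11

`(lane / 4) + 8*(i / 2)`[15,7]->27
L=15->gid=15>>2=3, tid=15&3=3
[7]->row 3+8=11  col 3·2+1+8=15
row: 27 vs 11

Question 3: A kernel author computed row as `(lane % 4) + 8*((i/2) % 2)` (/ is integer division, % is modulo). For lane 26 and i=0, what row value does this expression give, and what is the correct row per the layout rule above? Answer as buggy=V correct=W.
buggy=2 correct=6

`(lane % 4) + 8*((i/2) % 2)`[26,0]→2
L=26→G=26>>2=6, T=26&3=2
[0]→row 6+0=6  col 2·2+0+0=4
row: 2 vs 6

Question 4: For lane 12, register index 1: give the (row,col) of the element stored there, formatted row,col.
L=12⇒gr=12>>2=3, th=12&3=0
[1]⇒row 3+0=3  col 0·2+1+0=1

3,1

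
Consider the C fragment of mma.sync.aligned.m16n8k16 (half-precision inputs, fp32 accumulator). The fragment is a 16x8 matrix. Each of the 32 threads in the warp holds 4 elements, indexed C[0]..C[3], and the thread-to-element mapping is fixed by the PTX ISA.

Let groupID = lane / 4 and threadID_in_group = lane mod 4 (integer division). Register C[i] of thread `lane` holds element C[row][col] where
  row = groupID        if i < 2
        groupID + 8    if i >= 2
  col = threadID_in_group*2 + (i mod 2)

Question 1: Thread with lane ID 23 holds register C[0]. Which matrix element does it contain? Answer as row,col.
5,6

lane 23: G=5 (23/4), T=3 (23%4)
i=0: r=5+0=5, c=3*2+0=6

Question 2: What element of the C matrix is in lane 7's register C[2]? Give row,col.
lane 7: g=1 (7/4), t=3 (7%4)
i=2: r=1+8=9, c=3*2+0=6

9,6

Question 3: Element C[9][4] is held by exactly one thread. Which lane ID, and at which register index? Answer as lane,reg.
6,2

r: 9->gid=1,r8=1  c: 4->tid=2,i&1=0
L=1*4+2=6  i=1*2+0=2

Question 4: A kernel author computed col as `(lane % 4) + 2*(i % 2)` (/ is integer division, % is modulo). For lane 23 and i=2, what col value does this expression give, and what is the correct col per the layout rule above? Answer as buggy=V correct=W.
`(lane % 4) + 2*(i % 2)`[23,2]→3
lane 23: G=5 (23/4), T=3 (23%4)
i=2: r=5+8=13, c=3*2+0=6
col: 3 vs 6

buggy=3 correct=6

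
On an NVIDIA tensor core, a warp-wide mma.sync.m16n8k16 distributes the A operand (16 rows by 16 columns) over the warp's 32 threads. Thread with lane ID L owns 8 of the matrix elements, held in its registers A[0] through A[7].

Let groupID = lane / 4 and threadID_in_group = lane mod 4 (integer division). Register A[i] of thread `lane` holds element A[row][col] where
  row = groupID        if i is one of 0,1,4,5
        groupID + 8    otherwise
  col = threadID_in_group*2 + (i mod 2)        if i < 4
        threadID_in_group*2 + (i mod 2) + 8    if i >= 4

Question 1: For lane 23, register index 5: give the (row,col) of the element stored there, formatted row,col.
lane 23: gr=5 (23/4), th=3 (23%4)
i=5: r=5+0=5, c=3*2+1+8=15

5,15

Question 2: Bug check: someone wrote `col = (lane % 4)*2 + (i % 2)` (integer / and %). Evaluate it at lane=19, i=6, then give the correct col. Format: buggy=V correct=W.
`(lane % 4)*2 + (i % 2)`[19,6]=>6
lane 19=>19/4=4, 19 mod 4=3
i=6  r:4+8=>12  c:2·3+0+8=>14
col: 6 vs 14

buggy=6 correct=14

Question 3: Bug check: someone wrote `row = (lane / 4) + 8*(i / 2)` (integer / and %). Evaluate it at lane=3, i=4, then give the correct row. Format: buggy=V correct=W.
`(lane / 4) + 8*(i / 2)`[3,4]->16
lane 3: gid=0 (3/4), tid=3 (3%4)
i=4: r=0+0=0, c=3*2+0+8=14
row: 16 vs 0

buggy=16 correct=0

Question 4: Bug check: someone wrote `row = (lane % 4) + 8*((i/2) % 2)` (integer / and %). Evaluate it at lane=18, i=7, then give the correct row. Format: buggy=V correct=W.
buggy=10 correct=12

`(lane % 4) + 8*((i/2) % 2)`[18,7]->10
lane 18->18/4=4, 18 mod 4=2
i=7  r:4+8->12  c:2·2+1+8->13
row: 10 vs 12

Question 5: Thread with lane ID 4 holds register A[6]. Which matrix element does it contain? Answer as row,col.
9,8

lane 4=>4/4=1, 4 mod 4=0
i=6  r:1+8=>9  c:2·0+0+8=>8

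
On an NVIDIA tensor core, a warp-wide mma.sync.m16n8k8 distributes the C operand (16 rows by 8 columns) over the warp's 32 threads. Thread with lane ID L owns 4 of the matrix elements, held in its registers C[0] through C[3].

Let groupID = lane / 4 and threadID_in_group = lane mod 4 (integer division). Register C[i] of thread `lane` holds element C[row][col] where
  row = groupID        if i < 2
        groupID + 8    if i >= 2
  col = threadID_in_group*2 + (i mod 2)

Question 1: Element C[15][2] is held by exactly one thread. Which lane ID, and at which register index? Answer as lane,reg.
r:15=>grp=7,rB=1  c:2=>tig=1,lo=0
L=7*4+1=29  i=1*2+0=2

29,2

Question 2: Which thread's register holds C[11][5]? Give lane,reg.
r=11→G=3,rhi=1  c=5→T=2,p=1
L=3*4+2=14  i=1*2+1=3

14,3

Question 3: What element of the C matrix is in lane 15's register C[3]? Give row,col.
11,7

lane 15: gid=3 (15/4), tid=3 (15%4)
i=3: r=3+8=11, c=3*2+1=7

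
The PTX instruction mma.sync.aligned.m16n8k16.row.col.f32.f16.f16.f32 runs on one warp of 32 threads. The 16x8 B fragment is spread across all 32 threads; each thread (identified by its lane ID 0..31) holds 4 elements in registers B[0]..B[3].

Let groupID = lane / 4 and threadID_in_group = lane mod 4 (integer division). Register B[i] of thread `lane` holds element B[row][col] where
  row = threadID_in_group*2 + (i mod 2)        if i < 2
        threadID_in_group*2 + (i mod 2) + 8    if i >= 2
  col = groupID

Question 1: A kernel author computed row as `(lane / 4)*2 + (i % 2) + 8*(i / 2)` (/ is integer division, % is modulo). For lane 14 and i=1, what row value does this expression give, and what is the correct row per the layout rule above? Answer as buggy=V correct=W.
buggy=7 correct=5

`(lane / 4)*2 + (i % 2) + 8*(i / 2)`[14,1]=>7
14: grp=3,tig=2
[1] (2*2+1+0,3) = (5,3)
row: 7 vs 5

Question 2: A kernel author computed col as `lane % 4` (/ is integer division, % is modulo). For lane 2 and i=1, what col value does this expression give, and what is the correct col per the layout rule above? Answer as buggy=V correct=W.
`lane % 4`[2,1]→2
2: G=0,T=2
[1] (2*2+1+0,0) = (5,0)
col: 2 vs 0

buggy=2 correct=0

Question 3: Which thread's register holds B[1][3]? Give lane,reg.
c: 3->gid=3  r: 1->r8=0,tid=0,i&1=1
L=3*4+0=12  i=0*2+1=1

12,1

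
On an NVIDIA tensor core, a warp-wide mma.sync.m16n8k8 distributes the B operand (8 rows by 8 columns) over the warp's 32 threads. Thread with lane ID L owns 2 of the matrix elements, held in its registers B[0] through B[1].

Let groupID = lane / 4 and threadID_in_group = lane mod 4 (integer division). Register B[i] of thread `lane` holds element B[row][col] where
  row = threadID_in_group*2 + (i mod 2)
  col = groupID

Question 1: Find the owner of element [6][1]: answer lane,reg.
c=1⇒gr=1  r=6⇒th=3,odd=0
L=1*4+3=7  i=0=0

7,0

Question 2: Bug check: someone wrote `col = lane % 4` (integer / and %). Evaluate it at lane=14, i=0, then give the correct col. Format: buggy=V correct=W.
buggy=2 correct=3

`lane % 4`[14,0]→2
lane 14: G=3 (14/4), T=2 (14%4)
i=0: r=2*2+0=4, c=G=3
col: 2 vs 3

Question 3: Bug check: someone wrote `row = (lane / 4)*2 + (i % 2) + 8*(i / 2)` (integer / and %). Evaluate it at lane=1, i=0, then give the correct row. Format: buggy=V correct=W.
buggy=0 correct=2

`(lane / 4)*2 + (i % 2) + 8*(i / 2)`[1,0]=>0
lane 1: grp=0 (1/4), tig=1 (1%4)
i=0: r=1*2+0=2, c=grp=0
row: 0 vs 2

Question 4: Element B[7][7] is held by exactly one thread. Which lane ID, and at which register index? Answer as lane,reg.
31,1

c:7=>grp=7  r:7=>tig=3,lo=1
L=7*4+3=31  i=1=1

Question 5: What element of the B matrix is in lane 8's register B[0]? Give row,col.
0,2

8: g=2,t=0
[0] (0*2+0,2) = (0,2)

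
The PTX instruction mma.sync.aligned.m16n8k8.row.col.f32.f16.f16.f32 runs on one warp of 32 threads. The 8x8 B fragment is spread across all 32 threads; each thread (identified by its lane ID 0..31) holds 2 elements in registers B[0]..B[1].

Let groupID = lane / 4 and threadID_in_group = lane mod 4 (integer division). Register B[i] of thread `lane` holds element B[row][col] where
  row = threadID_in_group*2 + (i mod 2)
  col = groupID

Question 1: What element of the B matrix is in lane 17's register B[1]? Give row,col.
3,4

17: G=4,T=1
[1] (1*2+1,4) = (3,4)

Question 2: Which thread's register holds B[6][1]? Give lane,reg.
7,0

c: 1->gid=1  r: 6->tid=3,i&1=0
L=1*4+3=7  i=0=0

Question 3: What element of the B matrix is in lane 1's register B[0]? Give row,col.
2,0

1: g=0,t=1
[0] (1*2+0,0) = (2,0)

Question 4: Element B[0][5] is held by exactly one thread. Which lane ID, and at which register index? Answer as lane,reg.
20,0

c=5→G=5  r=0→T=0,p=0
L=5*4+0=20  i=0=0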